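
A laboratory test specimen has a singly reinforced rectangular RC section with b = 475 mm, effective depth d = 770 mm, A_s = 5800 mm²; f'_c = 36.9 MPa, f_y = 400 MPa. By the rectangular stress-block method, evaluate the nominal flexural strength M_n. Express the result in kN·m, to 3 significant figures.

M_n ≈ 1610 kN·m

T = A_s f_y = 5800 × 400 = 2320000 N = 2320 kN.
From C = T: a = T/(0.85 f'_c b) = 2320000/(0.85 × 36.9 × 475) = 155.72 mm.
M_n = T(d − a/2) = 2320 kN × (770 − 77.86) mm = 1605.76 kN·m.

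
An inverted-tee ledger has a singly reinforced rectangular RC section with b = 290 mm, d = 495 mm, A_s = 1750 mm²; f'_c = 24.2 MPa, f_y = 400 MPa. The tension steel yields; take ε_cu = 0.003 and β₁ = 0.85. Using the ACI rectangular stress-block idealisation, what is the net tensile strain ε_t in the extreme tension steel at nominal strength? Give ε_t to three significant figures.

ε_t ≈ 0.00776

a = A_s f_y/(0.85 f'_c b) = 117.35 mm.
β₁ = 0.85, so c = a/β₁ = 117.35/0.85 = 138.06 mm.
From the linear strain diagram with ε_cu = 0.003: ε_t = 0.003 (d − c)/c = 0.003 × (495 − 138.06)/138.06 = 0.00776.
Since ε_t ≥ 0.005, the section is tension-controlled.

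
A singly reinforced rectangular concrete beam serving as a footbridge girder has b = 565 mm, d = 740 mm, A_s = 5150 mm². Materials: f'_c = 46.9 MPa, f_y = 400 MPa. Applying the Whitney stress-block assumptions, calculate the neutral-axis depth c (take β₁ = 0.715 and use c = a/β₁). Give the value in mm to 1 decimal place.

T = A_s f_y = 5150 × 400 = 2060000 N = 2060 kN.
Setting C = 0.85 f'_c a b equal to T: a = 2060000/(0.85 × 46.9 × 565) = 91.459 mm.
With β₁ = 0.715, c = a/β₁ = 91.459/0.715 = 127.9 mm.

c ≈ 127.9 mm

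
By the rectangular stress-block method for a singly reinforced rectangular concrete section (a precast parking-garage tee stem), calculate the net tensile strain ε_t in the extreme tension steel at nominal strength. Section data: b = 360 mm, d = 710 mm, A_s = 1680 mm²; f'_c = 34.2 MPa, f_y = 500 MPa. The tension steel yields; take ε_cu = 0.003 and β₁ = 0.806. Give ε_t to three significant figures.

a = A_s f_y/(0.85 f'_c b) = 80.27 mm.
β₁ = 0.806, so c = a/β₁ = 80.27/0.806 = 99.59 mm.
From the linear strain diagram with ε_cu = 0.003: ε_t = 0.003 (d − c)/c = 0.003 × (710 − 99.59)/99.59 = 0.0184.
Since ε_t ≥ 0.005, the section is tension-controlled.

ε_t ≈ 0.0184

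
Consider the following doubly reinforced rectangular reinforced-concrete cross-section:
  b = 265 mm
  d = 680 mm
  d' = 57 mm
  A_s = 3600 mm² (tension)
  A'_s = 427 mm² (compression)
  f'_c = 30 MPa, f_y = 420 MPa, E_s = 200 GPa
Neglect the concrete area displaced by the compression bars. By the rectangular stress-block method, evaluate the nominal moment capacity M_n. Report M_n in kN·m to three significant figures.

Assume both tension and compression steel yield.
Net tension couple steel: A_s − A'_s = 3173 mm².
a = (A_s − A'_s) f_y / (0.85 f'_c b) = 1332660/(0.85 × 30 × 265) = 197.21 mm.
c = a/β₁ = 197.21/0.836 = 235.90 mm; ε'_s = 0.003(c − d')/c = 0.0023 ≥ f_y/E_s = 0.0021, so compression steel does yield.
M_n = (A_s − A'_s) f_y (d − a/2) + A'_s f_y (d − d') = [1332660 × (680 − 98.605) + 179340 × (680 − 57)] × 10⁻⁶ = 774.80 + 111.73 = 886.53 kN·m.

M_n ≈ 887 kN·m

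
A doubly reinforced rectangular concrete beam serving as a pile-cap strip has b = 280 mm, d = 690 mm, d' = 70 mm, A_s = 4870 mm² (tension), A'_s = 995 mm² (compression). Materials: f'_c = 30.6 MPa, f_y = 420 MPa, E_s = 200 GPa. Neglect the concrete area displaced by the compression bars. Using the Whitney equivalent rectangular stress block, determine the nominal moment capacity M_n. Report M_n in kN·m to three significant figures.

M_n ≈ 1200 kN·m

Assume both tension and compression steel yield.
Net tension couple steel: A_s − A'_s = 3875 mm².
a = (A_s − A'_s) f_y / (0.85 f'_c b) = 1627500/(0.85 × 30.6 × 280) = 223.47 mm.
c = a/β₁ = 223.47/0.831 = 268.92 mm; ε'_s = 0.003(c − d')/c = 0.0022 ≥ f_y/E_s = 0.0021, so compression steel does yield.
M_n = (A_s − A'_s) f_y (d − a/2) + A'_s f_y (d − d') = [1627500 × (690 − 111.735) + 417900 × (690 − 70)] × 10⁻⁶ = 941.13 + 259.10 = 1200.23 kN·m.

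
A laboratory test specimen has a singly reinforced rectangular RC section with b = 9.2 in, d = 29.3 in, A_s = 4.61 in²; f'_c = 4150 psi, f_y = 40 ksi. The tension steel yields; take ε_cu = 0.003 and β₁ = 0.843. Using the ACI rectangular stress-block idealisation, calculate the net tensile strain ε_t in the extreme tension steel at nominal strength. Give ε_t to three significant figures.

ε_t ≈ 0.0100

a = A_s f_y/(0.85 f'_c b) = 5.682 in.
β₁ = 0.843, so c = a/β₁ = 5.682/0.843 = 6.740 in.
From the linear strain diagram with ε_cu = 0.003: ε_t = 0.003 (d − c)/c = 0.003 × (29.3 − 6.740)/6.740 = 0.0100.
Since ε_t ≥ 0.005, the section is tension-controlled.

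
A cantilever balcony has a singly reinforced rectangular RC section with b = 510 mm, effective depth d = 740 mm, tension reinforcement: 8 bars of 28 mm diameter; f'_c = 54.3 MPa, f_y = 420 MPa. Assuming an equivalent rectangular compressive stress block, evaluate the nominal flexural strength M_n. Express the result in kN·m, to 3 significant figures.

M_n ≈ 1440 kN·m

A_s = 8 × 616 = 4928 mm².
T = A_s f_y = 4928 × 420 = 2069760 N = 2069.76 kN.
From C = T: a = T/(0.85 f'_c b) = 2069760/(0.85 × 54.3 × 510) = 87.93 mm.
M_n = T(d − a/2) = 2069.76 kN × (740 − 43.965) mm = 1440.63 kN·m.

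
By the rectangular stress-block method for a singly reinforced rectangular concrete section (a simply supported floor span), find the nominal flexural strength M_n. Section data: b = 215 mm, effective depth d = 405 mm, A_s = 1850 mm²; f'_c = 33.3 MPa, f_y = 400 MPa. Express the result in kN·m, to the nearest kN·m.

T = A_s f_y = 1850 × 400 = 740000 N = 740 kN.
From C = T: a = T/(0.85 f'_c b) = 740000/(0.85 × 33.3 × 215) = 121.60 mm.
M_n = T(d − a/2) = 740 kN × (405 − 60.8) mm = 254.71 kN·m.

M_n ≈ 255 kN·m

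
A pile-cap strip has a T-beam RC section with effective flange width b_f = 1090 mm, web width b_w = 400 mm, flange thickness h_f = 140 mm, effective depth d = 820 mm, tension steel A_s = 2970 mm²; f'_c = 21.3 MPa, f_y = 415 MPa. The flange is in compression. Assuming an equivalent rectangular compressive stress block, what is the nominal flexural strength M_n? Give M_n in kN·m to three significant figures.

Tension: T = A_s f_y = 2970 × 415 = 1232550 N.
Try a within the flange: a = T/(0.85 f'_c b_f) = 1232550/(0.85 × 21.3 × 1090) = 62.46 mm.
Since a = 62.46 ≤ h_f = 140 mm, the stress block lies entirely in the flange; analyse as a rectangular beam of width b_f.
M_n = T(d − a/2) = 1232550 × (820 − 31.23) = 972.20 × 10⁶ N·mm.
M_n = 972.20 kN·m.

M_n ≈ 972 kN·m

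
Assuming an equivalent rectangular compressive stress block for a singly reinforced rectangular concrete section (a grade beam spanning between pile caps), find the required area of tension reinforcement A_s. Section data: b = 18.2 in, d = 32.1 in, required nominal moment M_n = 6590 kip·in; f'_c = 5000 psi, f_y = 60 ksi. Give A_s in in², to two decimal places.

From M_n = 0.85 f'_c a b (d − a/2):
a = d − √(d² − 2M_n/(0.85 f'_c b)) = 32.1 − √(32.1² − 2 × 6590/(0.85 × 5 × 18.2)) = 2.774 in.
A_s = 0.85 f'_c a b / f_y = 0.85 × 5 × 2.774 × 18.2 / 60 = 3.576 in².

A_s ≈ 3.58 in²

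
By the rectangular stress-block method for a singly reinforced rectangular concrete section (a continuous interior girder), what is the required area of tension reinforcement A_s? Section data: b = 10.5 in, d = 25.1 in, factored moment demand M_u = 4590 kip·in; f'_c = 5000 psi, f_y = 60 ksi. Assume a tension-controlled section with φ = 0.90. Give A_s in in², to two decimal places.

A_s ≈ 3.77 in²

M_n = M_u/φ = 4590/0.90 = 5100 kip·in.
From M_n = 0.85 f'_c a b (d − a/2):
a = d − √(d² − 2M_n/(0.85 f'_c b)) = 25.1 − √(25.1² − 2 × 5100/(0.85 × 5 × 10.5)) = 5.064 in.
A_s = 0.85 f'_c a b / f_y = 0.85 × 5 × 5.064 × 10.5 / 60 = 3.766 in².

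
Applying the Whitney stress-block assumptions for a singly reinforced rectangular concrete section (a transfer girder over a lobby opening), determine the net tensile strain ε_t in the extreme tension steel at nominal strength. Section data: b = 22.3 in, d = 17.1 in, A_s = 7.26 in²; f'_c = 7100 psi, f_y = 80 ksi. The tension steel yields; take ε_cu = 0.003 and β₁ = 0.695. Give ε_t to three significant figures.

a = A_s f_y/(0.85 f'_c b) = 4.316 in.
β₁ = 0.695, so c = a/β₁ = 4.316/0.695 = 6.210 in.
From the linear strain diagram with ε_cu = 0.003: ε_t = 0.003 (d − c)/c = 0.003 × (17.1 − 6.210)/6.210 = 0.00526.
Since ε_t ≥ 0.005, the section is tension-controlled.

ε_t ≈ 0.00526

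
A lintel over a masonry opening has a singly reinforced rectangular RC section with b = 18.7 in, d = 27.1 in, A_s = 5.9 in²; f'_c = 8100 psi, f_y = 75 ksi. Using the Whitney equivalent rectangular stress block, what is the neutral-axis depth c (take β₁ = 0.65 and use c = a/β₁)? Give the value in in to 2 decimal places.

T = A_s f_y = 5.9 × 75 = 442.5 kips.
a = T/(0.85 f'_c b) = 442.5/(0.85 × 8.1 × 18.7) = 3.4369 in.
With β₁ = 0.65, c = a/β₁ = 3.4369/0.65 = 5.29 in.

c ≈ 5.29 in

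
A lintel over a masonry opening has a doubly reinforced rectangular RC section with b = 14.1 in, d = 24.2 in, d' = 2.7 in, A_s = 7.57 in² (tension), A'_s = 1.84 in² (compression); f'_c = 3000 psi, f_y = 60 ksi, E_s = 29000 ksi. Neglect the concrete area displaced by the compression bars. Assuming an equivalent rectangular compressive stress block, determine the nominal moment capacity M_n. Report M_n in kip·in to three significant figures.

Assume both steels yield.
a = (A_s − A'_s) f_y/(0.85 f'_c b) = (7.57 − 1.84) × 60/(0.85 × 3 × 14.1) = 9.562 in.
c = a/β₁ = 9.562/0.85 = 11.249 in; ε'_s = 0.003(c − d')/c = 0.0023 ≥ ε_y = 0.0021, so the compression steel yields.
M_n = (A_s − A'_s) f_y (d − a/2) + A'_s f_y (d − d') = 343.8 × (24.2 − 4.781) + 110.4 × (24.2 − 2.7) = 6676.3 + 2373.6 = 9049.9 kip·in.

M_n ≈ 9050 kip·in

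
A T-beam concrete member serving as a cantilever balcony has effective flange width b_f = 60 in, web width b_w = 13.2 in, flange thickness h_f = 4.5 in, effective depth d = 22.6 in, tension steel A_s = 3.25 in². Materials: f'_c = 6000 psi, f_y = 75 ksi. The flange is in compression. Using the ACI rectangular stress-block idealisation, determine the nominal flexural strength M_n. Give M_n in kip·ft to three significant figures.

M_n ≈ 451 kip·ft

Tension: T = A_s f_y = 3.25 × 75 = 243.75 kips.
Try a within the flange: a = T/(0.85 f'_c b_f) = 243.75/(0.85 × 6 × 60) = 0.797 in.
Since a = 0.797 ≤ h_f = 4.5 in, the stress block lies entirely in the flange; analyse as a rectangular beam of width b_f.
M_n = T(d − a/2) = 243.75 × (22.6 − 0.3985) = 5411.6 kip·in.
M_n = 5411.6/12 = 450.97 kip·ft.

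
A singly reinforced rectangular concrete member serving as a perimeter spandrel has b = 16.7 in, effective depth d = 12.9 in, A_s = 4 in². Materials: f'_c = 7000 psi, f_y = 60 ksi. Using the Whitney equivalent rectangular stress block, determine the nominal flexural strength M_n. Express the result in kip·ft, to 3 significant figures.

T = A_s f_y = 4 × 60 = 240 kips.
a = T/(0.85 f'_c b) = 240/(0.85 × 7 × 16.7) = 2.415 in.
M_n = T(d − a/2) = 240 × (12.9 − 1.2075) = 2806.2 kip·in = 2806.2/12 = 233.85 kip·ft.

M_n ≈ 234 kip·ft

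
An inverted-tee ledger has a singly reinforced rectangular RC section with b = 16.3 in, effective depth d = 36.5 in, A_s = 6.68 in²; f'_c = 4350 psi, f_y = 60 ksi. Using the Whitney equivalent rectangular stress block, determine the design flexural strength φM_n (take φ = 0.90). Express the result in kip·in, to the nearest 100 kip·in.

φM_n ≈ 12000 kip·in

T = A_s f_y = 6.68 × 60 = 400.8 kips.
a = T/(0.85 f'_c b) = 400.8/(0.85 × 4.35 × 16.3) = 6.650 in.
M_n = T(d − a/2) = 400.8 × (36.5 − 3.325) = 13296.5 kip·in.
φM_n = 0.90 × 13296.5 = 11966.9 kip·in.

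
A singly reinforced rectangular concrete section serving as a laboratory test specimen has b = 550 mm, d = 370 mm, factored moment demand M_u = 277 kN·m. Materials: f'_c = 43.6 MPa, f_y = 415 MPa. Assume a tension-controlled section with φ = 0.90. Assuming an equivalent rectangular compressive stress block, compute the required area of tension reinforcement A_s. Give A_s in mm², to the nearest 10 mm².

A_s ≈ 2130 mm²

M_n = M_u/φ = 277/0.90 = 307.778 kN·m.
With M_n = 0.85 f'_c a b (d − a/2), solve the quadratic for a:
a = d − √(d² − 2M_n/(0.85 f'_c b)) = 370 − √(370² − 2 × 307.778×10⁶/(0.85 × 43.6 × 550)) = 43.35 mm.
A_s = 0.85 f'_c a b / f_y = 0.85 × 43.6 × 43.35 × 550 / 415 = 2129.2 mm².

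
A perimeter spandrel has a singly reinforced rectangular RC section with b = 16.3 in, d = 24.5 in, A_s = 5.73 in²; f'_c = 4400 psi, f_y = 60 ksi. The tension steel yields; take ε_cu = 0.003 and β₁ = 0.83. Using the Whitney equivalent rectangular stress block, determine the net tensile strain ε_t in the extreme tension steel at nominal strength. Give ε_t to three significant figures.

a = A_s f_y/(0.85 f'_c b) = 5.640 in.
β₁ = 0.83, so c = a/β₁ = 5.640/0.83 = 6.795 in.
From the linear strain diagram with ε_cu = 0.003: ε_t = 0.003 (d − c)/c = 0.003 × (24.5 − 6.795)/6.795 = 0.00782.
Since ε_t ≥ 0.005, the section is tension-controlled.

ε_t ≈ 0.00782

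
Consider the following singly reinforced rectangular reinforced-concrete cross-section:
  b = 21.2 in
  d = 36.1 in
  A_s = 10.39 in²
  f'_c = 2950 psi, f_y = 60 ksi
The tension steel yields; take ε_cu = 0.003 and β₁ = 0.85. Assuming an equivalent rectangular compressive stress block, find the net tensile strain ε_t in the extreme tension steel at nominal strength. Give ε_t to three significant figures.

ε_t ≈ 0.00485

a = A_s f_y/(0.85 f'_c b) = 11.727 in.
β₁ = 0.85, so c = a/β₁ = 11.727/0.85 = 13.796 in.
From the linear strain diagram with ε_cu = 0.003: ε_t = 0.003 (d − c)/c = 0.003 × (36.1 − 13.796)/13.796 = 0.00485.
ε_t is between 0.004 and 0.005 — transition zone.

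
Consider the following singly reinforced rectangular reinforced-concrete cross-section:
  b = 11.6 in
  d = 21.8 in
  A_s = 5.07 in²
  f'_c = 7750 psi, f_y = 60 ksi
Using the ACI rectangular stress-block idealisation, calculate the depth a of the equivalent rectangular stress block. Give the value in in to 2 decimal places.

T = A_s f_y = 5.07 × 60 = 304.2 kips.
a = T/(0.85 f'_c b) = 304.2/(0.85 × 7.75 × 11.6) = 3.98 in.

a ≈ 3.98 in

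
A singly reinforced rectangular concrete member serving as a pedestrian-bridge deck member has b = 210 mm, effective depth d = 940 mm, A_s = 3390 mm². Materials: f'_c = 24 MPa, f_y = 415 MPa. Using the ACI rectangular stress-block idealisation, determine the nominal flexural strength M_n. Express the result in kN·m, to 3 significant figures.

M_n ≈ 1090 kN·m

T = A_s f_y = 3390 × 415 = 1406850 N = 1406.85 kN.
From C = T: a = T/(0.85 f'_c b) = 1406850/(0.85 × 24 × 210) = 328.40 mm.
M_n = T(d − a/2) = 1406.85 kN × (940 − 164.2) mm = 1091.43 kN·m.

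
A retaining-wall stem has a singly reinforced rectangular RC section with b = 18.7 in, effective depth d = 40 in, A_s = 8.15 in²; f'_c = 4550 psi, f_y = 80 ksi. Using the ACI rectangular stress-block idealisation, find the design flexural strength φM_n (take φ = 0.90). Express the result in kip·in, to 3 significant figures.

φM_n ≈ 20800 kip·in

T = A_s f_y = 8.15 × 80 = 652 kips.
a = T/(0.85 f'_c b) = 652/(0.85 × 4.55 × 18.7) = 9.015 in.
M_n = T(d − a/2) = 652 × (40 − 4.5075) = 23141.1 kip·in.
φM_n = 0.90 × 23141.1 = 20827.0 kip·in.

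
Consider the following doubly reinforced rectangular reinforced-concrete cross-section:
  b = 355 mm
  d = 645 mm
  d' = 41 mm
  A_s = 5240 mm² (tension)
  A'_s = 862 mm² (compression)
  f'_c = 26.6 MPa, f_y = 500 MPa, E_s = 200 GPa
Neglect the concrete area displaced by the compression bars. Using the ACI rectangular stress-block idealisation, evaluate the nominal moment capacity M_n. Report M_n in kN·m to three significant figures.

Assume both tension and compression steel yield.
Net tension couple steel: A_s − A'_s = 4378 mm².
a = (A_s − A'_s) f_y / (0.85 f'_c b) = 2189000/(0.85 × 26.6 × 355) = 272.72 mm.
c = a/β₁ = 272.72/0.85 = 320.85 mm; ε'_s = 0.003(c − d')/c = 0.0026 ≥ f_y/E_s = 0.0025, so compression steel does yield.
M_n = (A_s − A'_s) f_y (d − a/2) + A'_s f_y (d − d') = [2189000 × (645 − 136.36) + 431000 × (645 − 41)] × 10⁻⁶ = 1113.41 + 260.32 = 1373.73 kN·m.

M_n ≈ 1370 kN·m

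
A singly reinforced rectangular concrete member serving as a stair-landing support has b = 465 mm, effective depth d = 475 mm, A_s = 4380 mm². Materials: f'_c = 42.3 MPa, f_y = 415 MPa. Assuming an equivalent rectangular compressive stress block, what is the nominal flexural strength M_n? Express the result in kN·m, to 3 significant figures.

T = A_s f_y = 4380 × 415 = 1817700 N = 1817.7 kN.
From C = T: a = T/(0.85 f'_c b) = 1817700/(0.85 × 42.3 × 465) = 108.72 mm.
M_n = T(d − a/2) = 1817.7 kN × (475 − 54.36) mm = 764.60 kN·m.

M_n ≈ 765 kN·m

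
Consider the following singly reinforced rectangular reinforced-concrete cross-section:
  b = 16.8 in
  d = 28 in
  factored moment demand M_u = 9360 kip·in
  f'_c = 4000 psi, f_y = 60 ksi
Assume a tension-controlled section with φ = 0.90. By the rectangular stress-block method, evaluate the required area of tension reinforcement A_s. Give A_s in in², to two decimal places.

A_s ≈ 7.15 in²

M_n = M_u/φ = 9360/0.90 = 10400 kip·in.
From M_n = 0.85 f'_c a b (d − a/2):
a = d − √(d² − 2M_n/(0.85 f'_c b)) = 28 − √(28² − 2 × 10400/(0.85 × 4 × 16.8)) = 7.510 in.
A_s = 0.85 f'_c a b / f_y = 0.85 × 4 × 7.510 × 16.8 / 60 = 7.150 in².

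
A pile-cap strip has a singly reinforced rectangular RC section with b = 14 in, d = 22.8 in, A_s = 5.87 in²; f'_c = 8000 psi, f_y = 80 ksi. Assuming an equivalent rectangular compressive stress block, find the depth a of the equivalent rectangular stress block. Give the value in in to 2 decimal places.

a ≈ 4.93 in

T = A_s f_y = 5.87 × 80 = 469.6 kips.
a = T/(0.85 f'_c b) = 469.6/(0.85 × 8 × 14) = 4.93 in.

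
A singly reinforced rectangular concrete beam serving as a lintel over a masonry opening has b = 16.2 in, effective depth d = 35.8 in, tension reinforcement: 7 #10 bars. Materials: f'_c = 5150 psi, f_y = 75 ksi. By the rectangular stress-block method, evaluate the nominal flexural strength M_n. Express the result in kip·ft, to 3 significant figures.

M_n ≈ 1730 kip·ft

A_s = 7 × 1.27 = 8.89 in².
T = A_s f_y = 8.89 × 75 = 666.75 kips.
a = T/(0.85 f'_c b) = 666.75/(0.85 × 5.15 × 16.2) = 9.402 in.
M_n = T(d − a/2) = 666.75 × (35.8 − 4.701) = 20735.3 kip·in = 20735.3/12 = 1727.94 kip·ft.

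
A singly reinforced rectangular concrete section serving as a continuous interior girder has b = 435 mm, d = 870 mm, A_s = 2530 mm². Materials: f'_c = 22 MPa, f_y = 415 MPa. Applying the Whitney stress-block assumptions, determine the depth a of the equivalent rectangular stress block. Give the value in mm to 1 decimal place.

T = A_s f_y = 2530 × 415 = 1049950 N = 1049.95 kN.
Setting C = 0.85 f'_c a b equal to T: a = 1049950/(0.85 × 22 × 435) = 129.1 mm.

a ≈ 129.1 mm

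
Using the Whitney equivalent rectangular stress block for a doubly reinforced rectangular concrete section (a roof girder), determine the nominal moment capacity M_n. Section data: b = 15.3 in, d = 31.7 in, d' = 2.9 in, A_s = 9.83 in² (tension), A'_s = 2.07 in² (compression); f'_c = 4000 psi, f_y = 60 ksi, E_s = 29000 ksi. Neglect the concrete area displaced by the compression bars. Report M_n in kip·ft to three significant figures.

M_n ≈ 1350 kip·ft

Assume both steels yield.
a = (A_s − A'_s) f_y/(0.85 f'_c b) = (9.83 − 2.07) × 60/(0.85 × 4 × 15.3) = 8.950 in.
c = a/β₁ = 8.950/0.85 = 10.529 in; ε'_s = 0.003(c − d')/c = 0.0022 ≥ ε_y = 0.0021, so the compression steel yields.
M_n = (A_s − A'_s) f_y (d − a/2) + A'_s f_y (d − d') = 465.6 × (31.7 − 4.475) + 124.2 × (31.7 − 2.9) = 12676.0 + 3577.0 = 16253.0 kip·in = 16253.0/12 = 1354.42 kip·ft.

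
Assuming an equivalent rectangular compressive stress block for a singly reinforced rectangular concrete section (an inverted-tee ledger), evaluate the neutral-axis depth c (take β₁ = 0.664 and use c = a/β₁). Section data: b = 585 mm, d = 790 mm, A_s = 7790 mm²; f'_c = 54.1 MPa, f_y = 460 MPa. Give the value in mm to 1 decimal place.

T = A_s f_y = 7790 × 460 = 3583400 N = 3583.4 kN.
Setting C = 0.85 f'_c a b equal to T: a = 3583400/(0.85 × 54.1 × 585) = 133.206 mm.
With β₁ = 0.664, c = a/β₁ = 133.206/0.664 = 200.6 mm.

c ≈ 200.6 mm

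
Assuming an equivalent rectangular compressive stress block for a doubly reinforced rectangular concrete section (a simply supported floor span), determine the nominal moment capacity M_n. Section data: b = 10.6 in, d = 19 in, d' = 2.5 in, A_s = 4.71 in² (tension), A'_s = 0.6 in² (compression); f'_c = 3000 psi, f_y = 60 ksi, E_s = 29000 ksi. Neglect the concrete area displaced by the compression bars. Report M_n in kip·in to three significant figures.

M_n ≈ 4150 kip·in

Assume both steels yield.
a = (A_s − A'_s) f_y/(0.85 f'_c b) = (4.71 − 0.6) × 60/(0.85 × 3 × 10.6) = 9.123 in.
c = a/β₁ = 9.123/0.85 = 10.733 in; ε'_s = 0.003(c − d')/c = 0.0023 ≥ ε_y = 0.0021, so the compression steel yields.
M_n = (A_s − A'_s) f_y (d − a/2) + A'_s f_y (d − d') = 246.6 × (19 − 4.5615) + 36 × (19 − 2.5) = 3560.5 + 594.0 = 4154.5 kip·in.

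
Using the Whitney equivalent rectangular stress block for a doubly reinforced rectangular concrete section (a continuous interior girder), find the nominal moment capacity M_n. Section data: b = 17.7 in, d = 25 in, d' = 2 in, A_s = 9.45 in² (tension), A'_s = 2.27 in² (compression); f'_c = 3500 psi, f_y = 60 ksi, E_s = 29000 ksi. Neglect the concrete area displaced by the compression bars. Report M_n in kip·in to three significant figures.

M_n ≈ 12100 kip·in

Assume both steels yield.
a = (A_s − A'_s) f_y/(0.85 f'_c b) = (9.45 − 2.27) × 60/(0.85 × 3.5 × 17.7) = 8.181 in.
c = a/β₁ = 8.181/0.85 = 9.625 in; ε'_s = 0.003(c − d')/c = 0.0024 ≥ ε_y = 0.0021, so the compression steel yields.
M_n = (A_s − A'_s) f_y (d − a/2) + A'_s f_y (d − d') = 430.8 × (25 − 4.0905) + 136.2 × (25 − 2) = 9007.8 + 3132.6 = 12140.4 kip·in.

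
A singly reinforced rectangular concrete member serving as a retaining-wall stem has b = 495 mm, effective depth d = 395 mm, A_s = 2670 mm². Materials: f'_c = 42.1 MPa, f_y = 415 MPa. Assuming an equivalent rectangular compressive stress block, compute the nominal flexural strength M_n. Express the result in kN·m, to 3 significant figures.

M_n ≈ 403 kN·m

T = A_s f_y = 2670 × 415 = 1108050 N = 1108.05 kN.
From C = T: a = T/(0.85 f'_c b) = 1108050/(0.85 × 42.1 × 495) = 62.55 mm.
M_n = T(d − a/2) = 1108.05 kN × (395 − 31.275) mm = 403.03 kN·m.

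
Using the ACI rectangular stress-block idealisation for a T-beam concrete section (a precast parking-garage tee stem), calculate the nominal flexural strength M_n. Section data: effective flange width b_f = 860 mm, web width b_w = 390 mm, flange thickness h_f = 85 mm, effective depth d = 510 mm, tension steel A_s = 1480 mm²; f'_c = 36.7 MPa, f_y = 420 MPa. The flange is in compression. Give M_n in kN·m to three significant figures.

Tension: T = A_s f_y = 1480 × 420 = 621600 N.
Try a within the flange: a = T/(0.85 f'_c b_f) = 621600/(0.85 × 36.7 × 860) = 23.17 mm.
Since a = 23.17 ≤ h_f = 85 mm, the stress block lies entirely in the flange; analyse as a rectangular beam of width b_f.
M_n = T(d − a/2) = 621600 × (510 − 11.585) = 309.81 × 10⁶ N·mm.
M_n = 309.81 kN·m.

M_n ≈ 310 kN·m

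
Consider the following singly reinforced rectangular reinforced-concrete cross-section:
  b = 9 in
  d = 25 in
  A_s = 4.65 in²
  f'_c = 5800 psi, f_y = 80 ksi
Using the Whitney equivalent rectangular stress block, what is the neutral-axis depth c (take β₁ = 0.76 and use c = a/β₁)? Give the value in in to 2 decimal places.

c ≈ 11.03 in

T = A_s f_y = 4.65 × 80 = 372 kips.
a = T/(0.85 f'_c b) = 372/(0.85 × 5.8 × 9) = 8.3840 in.
With β₁ = 0.76, c = a/β₁ = 8.3840/0.76 = 11.03 in.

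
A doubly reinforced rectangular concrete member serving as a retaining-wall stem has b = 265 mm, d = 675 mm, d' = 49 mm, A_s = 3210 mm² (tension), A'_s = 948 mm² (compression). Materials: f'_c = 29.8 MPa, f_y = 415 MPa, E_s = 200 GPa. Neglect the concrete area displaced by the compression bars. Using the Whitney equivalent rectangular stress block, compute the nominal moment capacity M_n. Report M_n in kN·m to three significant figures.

Assume both tension and compression steel yield.
Net tension couple steel: A_s − A'_s = 2262 mm².
a = (A_s − A'_s) f_y / (0.85 f'_c b) = 938730/(0.85 × 29.8 × 265) = 139.85 mm.
c = a/β₁ = 139.85/0.837 = 167.08 mm; ε'_s = 0.003(c − d')/c = 0.0021 ≥ f_y/E_s = 0.0021, so compression steel does yield.
M_n = (A_s − A'_s) f_y (d − a/2) + A'_s f_y (d − d') = [938730 × (675 − 69.925) + 393420 × (675 − 49)] × 10⁻⁶ = 568.00 + 246.28 = 814.28 kN·m.

M_n ≈ 814 kN·m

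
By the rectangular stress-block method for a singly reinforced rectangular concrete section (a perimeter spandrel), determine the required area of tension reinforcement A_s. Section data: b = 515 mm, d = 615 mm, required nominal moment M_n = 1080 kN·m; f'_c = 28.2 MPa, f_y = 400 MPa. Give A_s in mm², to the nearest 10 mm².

A_s ≈ 5070 mm²

With M_n = 0.85 f'_c a b (d − a/2), solve the quadratic for a:
a = d − √(d² − 2M_n/(0.85 f'_c b)) = 615 − √(615² − 2 × 1080×10⁶/(0.85 × 28.2 × 515)) = 164.17 mm.
A_s = 0.85 f'_c a b / f_y = 0.85 × 28.2 × 164.17 × 515 / 400 = 5066.5 mm².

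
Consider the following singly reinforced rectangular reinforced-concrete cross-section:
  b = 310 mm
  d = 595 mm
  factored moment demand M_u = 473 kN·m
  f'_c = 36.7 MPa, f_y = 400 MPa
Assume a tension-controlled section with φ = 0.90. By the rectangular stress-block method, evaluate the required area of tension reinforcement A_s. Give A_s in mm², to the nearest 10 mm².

A_s ≈ 2410 mm²

M_n = M_u/φ = 473/0.90 = 525.556 kN·m.
With M_n = 0.85 f'_c a b (d − a/2), solve the quadratic for a:
a = d − √(d² − 2M_n/(0.85 f'_c b)) = 595 − √(595² − 2 × 525.556×10⁶/(0.85 × 36.7 × 310)) = 99.69 mm.
A_s = 0.85 f'_c a b / f_y = 0.85 × 36.7 × 99.69 × 310 / 400 = 2410.1 mm².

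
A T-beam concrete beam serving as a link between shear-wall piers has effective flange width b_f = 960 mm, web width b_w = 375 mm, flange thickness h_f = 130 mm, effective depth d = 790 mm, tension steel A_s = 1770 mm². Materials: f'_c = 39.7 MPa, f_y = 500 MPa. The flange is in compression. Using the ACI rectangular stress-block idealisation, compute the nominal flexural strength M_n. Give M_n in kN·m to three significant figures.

Tension: T = A_s f_y = 1770 × 500 = 885000 N.
Try a within the flange: a = T/(0.85 f'_c b_f) = 885000/(0.85 × 39.7 × 960) = 27.32 mm.
Since a = 27.32 ≤ h_f = 130 mm, the stress block lies entirely in the flange; analyse as a rectangular beam of width b_f.
M_n = T(d − a/2) = 885000 × (790 − 13.66) = 687.06 × 10⁶ N·mm.
M_n = 687.06 kN·m.

M_n ≈ 687 kN·m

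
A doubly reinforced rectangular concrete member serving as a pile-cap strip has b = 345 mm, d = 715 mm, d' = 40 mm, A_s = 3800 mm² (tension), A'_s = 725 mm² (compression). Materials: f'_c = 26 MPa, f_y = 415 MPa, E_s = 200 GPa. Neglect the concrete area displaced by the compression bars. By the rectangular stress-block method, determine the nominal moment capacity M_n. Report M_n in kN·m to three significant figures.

M_n ≈ 1010 kN·m

Assume both tension and compression steel yield.
Net tension couple steel: A_s − A'_s = 3075 mm².
a = (A_s − A'_s) f_y / (0.85 f'_c b) = 1276125/(0.85 × 26 × 345) = 167.37 mm.
c = a/β₁ = 167.37/0.85 = 196.91 mm; ε'_s = 0.003(c − d')/c = 0.0024 ≥ f_y/E_s = 0.0021, so compression steel does yield.
M_n = (A_s − A'_s) f_y (d − a/2) + A'_s f_y (d − d') = [1276125 × (715 − 83.685) + 300875 × (715 − 40)] × 10⁻⁶ = 805.64 + 203.09 = 1008.73 kN·m.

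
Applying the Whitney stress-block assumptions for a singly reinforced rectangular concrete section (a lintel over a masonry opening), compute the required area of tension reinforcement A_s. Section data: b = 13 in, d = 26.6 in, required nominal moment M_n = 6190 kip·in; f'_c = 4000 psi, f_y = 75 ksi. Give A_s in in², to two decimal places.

A_s ≈ 3.49 in²

From M_n = 0.85 f'_c a b (d − a/2):
a = d − √(d² − 2M_n/(0.85 f'_c b)) = 26.6 − √(26.6² − 2 × 6190/(0.85 × 4 × 13)) = 5.925 in.
A_s = 0.85 f'_c a b / f_y = 0.85 × 4 × 5.925 × 13 / 75 = 3.492 in².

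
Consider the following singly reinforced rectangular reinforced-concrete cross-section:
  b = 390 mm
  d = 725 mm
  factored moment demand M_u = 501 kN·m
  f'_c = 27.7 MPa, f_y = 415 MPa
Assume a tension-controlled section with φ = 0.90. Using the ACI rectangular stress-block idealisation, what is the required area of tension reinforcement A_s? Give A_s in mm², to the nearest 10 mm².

A_s ≈ 1970 mm²

M_n = M_u/φ = 501/0.90 = 556.667 kN·m.
With M_n = 0.85 f'_c a b (d − a/2), solve the quadratic for a:
a = d − √(d² − 2M_n/(0.85 f'_c b)) = 725 − √(725² − 2 × 556.667×10⁶/(0.85 × 27.7 × 390)) = 89.09 mm.
A_s = 0.85 f'_c a b / f_y = 0.85 × 27.7 × 89.09 × 390 / 415 = 1971.3 mm².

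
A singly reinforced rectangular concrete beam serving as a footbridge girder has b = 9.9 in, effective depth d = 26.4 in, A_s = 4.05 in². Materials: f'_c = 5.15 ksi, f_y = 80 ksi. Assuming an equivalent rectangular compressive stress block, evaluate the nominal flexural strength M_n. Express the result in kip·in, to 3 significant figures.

M_n ≈ 7340 kip·in

T = A_s f_y = 4.05 × 80 = 324 kips.
a = T/(0.85 f'_c b) = 324/(0.85 × 5.15 × 9.9) = 7.476 in.
M_n = T(d − a/2) = 324 × (26.4 − 3.738) = 7342.5 kip·in.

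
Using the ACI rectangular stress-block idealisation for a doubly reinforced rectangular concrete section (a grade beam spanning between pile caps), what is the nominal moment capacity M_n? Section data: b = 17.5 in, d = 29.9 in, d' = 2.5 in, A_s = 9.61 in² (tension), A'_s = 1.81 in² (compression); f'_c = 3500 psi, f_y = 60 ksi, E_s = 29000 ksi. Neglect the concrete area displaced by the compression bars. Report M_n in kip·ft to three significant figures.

M_n ≈ 1240 kip·ft

Assume both steels yield.
a = (A_s − A'_s) f_y/(0.85 f'_c b) = (9.61 − 1.81) × 60/(0.85 × 3.5 × 17.5) = 8.989 in.
c = a/β₁ = 8.989/0.85 = 10.575 in; ε'_s = 0.003(c − d')/c = 0.0023 ≥ ε_y = 0.0021, so the compression steel yields.
M_n = (A_s − A'_s) f_y (d − a/2) + A'_s f_y (d − d') = 468 × (29.9 − 4.4945) + 108.6 × (29.9 − 2.5) = 11889.8 + 2975.6 = 14865.4 kip·in = 14865.4/12 = 1238.78 kip·ft.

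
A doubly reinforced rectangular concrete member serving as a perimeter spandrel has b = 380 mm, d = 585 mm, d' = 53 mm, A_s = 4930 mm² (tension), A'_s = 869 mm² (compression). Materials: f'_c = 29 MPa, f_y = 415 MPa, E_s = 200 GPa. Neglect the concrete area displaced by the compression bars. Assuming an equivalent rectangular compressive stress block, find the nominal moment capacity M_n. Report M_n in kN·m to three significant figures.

Assume both tension and compression steel yield.
Net tension couple steel: A_s − A'_s = 4061 mm².
a = (A_s − A'_s) f_y / (0.85 f'_c b) = 1685315/(0.85 × 29 × 380) = 179.92 mm.
c = a/β₁ = 179.92/0.843 = 213.43 mm; ε'_s = 0.003(c − d')/c = 0.0023 ≥ f_y/E_s = 0.0021, so compression steel does yield.
M_n = (A_s − A'_s) f_y (d − a/2) + A'_s f_y (d − d') = [1685315 × (585 − 89.96) + 360635 × (585 − 53)] × 10⁻⁶ = 834.30 + 191.86 = 1026.16 kN·m.

M_n ≈ 1030 kN·m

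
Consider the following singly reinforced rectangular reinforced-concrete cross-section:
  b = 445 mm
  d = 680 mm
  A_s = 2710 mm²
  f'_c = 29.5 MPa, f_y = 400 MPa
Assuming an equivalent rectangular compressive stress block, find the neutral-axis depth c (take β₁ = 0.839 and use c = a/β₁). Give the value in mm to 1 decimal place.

c ≈ 115.8 mm

T = A_s f_y = 2710 × 400 = 1084000 N = 1084 kN.
Setting C = 0.85 f'_c a b equal to T: a = 1084000/(0.85 × 29.5 × 445) = 97.147 mm.
With β₁ = 0.839, c = a/β₁ = 97.147/0.839 = 115.8 mm.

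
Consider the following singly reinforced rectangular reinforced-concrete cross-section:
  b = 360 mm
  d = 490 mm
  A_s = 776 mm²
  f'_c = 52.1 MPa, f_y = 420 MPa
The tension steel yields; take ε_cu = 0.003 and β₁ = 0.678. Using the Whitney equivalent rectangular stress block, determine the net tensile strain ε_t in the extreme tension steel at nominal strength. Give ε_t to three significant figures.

ε_t ≈ 0.0458

a = A_s f_y/(0.85 f'_c b) = 20.44 mm.
β₁ = 0.678, so c = a/β₁ = 20.44/0.678 = 30.15 mm.
From the linear strain diagram with ε_cu = 0.003: ε_t = 0.003 (d − c)/c = 0.003 × (490 − 30.15)/30.15 = 0.0458.
Since ε_t ≥ 0.005, the section is tension-controlled.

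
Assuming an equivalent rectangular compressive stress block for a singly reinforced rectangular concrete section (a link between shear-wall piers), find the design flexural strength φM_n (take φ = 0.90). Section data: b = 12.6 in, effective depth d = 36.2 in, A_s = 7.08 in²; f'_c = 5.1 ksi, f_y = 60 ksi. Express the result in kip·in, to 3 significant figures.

T = A_s f_y = 7.08 × 60 = 424.8 kips.
a = T/(0.85 f'_c b) = 424.8/(0.85 × 5.1 × 12.6) = 7.777 in.
M_n = T(d − a/2) = 424.8 × (36.2 − 3.8885) = 13725.9 kip·in.
φM_n = 0.90 × 13725.9 = 12353.3 kip·in.

φM_n ≈ 12400 kip·in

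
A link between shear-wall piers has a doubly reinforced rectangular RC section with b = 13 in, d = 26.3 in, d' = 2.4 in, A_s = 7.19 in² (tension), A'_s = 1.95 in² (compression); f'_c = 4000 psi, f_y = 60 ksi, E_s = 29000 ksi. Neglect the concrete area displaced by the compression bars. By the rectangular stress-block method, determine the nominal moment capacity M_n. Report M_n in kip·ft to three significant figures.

M_n ≈ 829 kip·ft

Assume both steels yield.
a = (A_s − A'_s) f_y/(0.85 f'_c b) = (7.19 − 1.95) × 60/(0.85 × 4 × 13) = 7.113 in.
c = a/β₁ = 7.113/0.85 = 8.368 in; ε'_s = 0.003(c − d')/c = 0.0021 ≥ ε_y = 0.0021, so the compression steel yields.
M_n = (A_s − A'_s) f_y (d − a/2) + A'_s f_y (d − d') = 314.4 × (26.3 − 3.5565) + 117 × (26.3 − 2.4) = 7150.6 + 2796.3 = 9946.9 kip·in = 9946.9/12 = 828.91 kip·ft.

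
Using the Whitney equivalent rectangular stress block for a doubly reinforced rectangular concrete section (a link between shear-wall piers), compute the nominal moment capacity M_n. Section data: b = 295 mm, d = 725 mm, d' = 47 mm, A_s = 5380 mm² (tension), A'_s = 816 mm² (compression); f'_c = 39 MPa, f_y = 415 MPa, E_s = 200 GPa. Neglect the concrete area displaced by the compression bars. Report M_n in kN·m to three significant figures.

Assume both tension and compression steel yield.
Net tension couple steel: A_s − A'_s = 4564 mm².
a = (A_s − A'_s) f_y / (0.85 f'_c b) = 1894060/(0.85 × 39 × 295) = 193.68 mm.
c = a/β₁ = 193.68/0.771 = 251.21 mm; ε'_s = 0.003(c − d')/c = 0.0024 ≥ f_y/E_s = 0.0021, so compression steel does yield.
M_n = (A_s − A'_s) f_y (d − a/2) + A'_s f_y (d − d') = [1894060 × (725 − 96.84) + 338640 × (725 − 47)] × 10⁻⁶ = 1189.77 + 229.60 = 1419.37 kN·m.

M_n ≈ 1420 kN·m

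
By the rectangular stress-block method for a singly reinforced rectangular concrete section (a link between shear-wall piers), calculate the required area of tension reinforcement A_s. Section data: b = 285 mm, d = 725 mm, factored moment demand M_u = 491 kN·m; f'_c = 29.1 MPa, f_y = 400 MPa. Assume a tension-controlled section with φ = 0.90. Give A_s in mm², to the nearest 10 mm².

M_n = M_u/φ = 491/0.90 = 545.556 kN·m.
With M_n = 0.85 f'_c a b (d − a/2), solve the quadratic for a:
a = d − √(d² − 2M_n/(0.85 f'_c b)) = 725 − √(725² − 2 × 545.556×10⁶/(0.85 × 29.1 × 285)) = 116.03 mm.
A_s = 0.85 f'_c a b / f_y = 0.85 × 29.1 × 116.03 × 285 / 400 = 2044.9 mm².

A_s ≈ 2040 mm²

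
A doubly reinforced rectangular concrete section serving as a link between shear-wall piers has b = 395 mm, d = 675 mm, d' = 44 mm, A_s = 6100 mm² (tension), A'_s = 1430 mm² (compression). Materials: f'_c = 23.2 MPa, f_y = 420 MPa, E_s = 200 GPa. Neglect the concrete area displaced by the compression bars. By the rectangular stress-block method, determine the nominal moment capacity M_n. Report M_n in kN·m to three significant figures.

M_n ≈ 1460 kN·m

Assume both tension and compression steel yield.
Net tension couple steel: A_s − A'_s = 4670 mm².
a = (A_s − A'_s) f_y / (0.85 f'_c b) = 1961400/(0.85 × 23.2 × 395) = 251.80 mm.
c = a/β₁ = 251.80/0.85 = 296.24 mm; ε'_s = 0.003(c − d')/c = 0.0026 ≥ f_y/E_s = 0.0021, so compression steel does yield.
M_n = (A_s − A'_s) f_y (d − a/2) + A'_s f_y (d − d') = [1961400 × (675 − 125.9) + 600600 × (675 − 44)] × 10⁻⁶ = 1077.00 + 378.98 = 1455.98 kN·m.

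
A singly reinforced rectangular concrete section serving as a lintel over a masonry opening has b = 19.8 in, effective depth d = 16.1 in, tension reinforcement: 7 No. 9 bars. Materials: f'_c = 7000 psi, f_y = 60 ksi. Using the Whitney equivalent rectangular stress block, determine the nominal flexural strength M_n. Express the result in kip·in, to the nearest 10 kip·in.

A_s = 7 × 1 = 7 in².
T = A_s f_y = 7 × 60 = 420 kips.
a = T/(0.85 f'_c b) = 420/(0.85 × 7 × 19.8) = 3.565 in.
M_n = T(d − a/2) = 420 × (16.1 − 1.7825) = 6013.4 kip·in.

M_n ≈ 6010 kip·in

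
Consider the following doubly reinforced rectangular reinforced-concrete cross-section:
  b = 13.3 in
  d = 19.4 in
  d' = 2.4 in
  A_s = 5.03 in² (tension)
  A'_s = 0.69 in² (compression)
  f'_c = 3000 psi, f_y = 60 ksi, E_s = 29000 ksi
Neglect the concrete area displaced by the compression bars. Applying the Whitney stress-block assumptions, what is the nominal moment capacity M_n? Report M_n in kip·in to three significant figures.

Assume both steels yield.
a = (A_s − A'_s) f_y/(0.85 f'_c b) = (5.03 − 0.69) × 60/(0.85 × 3 × 13.3) = 7.678 in.
c = a/β₁ = 7.678/0.85 = 9.033 in; ε'_s = 0.003(c − d')/c = 0.0022 ≥ ε_y = 0.0021, so the compression steel yields.
M_n = (A_s − A'_s) f_y (d − a/2) + A'_s f_y (d − d') = 260.4 × (19.4 − 3.839) + 41.4 × (19.4 − 2.4) = 4052.1 + 703.8 = 4755.9 kip·in.

M_n ≈ 4760 kip·in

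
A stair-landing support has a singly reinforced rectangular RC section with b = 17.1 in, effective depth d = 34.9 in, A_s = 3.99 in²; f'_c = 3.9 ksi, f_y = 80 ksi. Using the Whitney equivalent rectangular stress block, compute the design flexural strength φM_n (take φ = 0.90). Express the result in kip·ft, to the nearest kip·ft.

T = A_s f_y = 3.99 × 80 = 319.2 kips.
a = T/(0.85 f'_c b) = 319.2/(0.85 × 3.9 × 17.1) = 5.631 in.
M_n = T(d − a/2) = 319.2 × (34.9 − 2.8155) = 10241.4 kip·in = 10241.4/12 = 853.45 kip·ft.
φM_n = 0.90 × 853.45 = 768.11 kip·ft.

φM_n ≈ 768 kip·ft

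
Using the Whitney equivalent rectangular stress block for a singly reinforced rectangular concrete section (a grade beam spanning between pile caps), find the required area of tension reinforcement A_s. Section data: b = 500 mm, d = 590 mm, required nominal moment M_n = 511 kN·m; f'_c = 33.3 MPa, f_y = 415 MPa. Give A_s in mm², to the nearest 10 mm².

A_s ≈ 2210 mm²

With M_n = 0.85 f'_c a b (d − a/2), solve the quadratic for a:
a = d − √(d² − 2M_n/(0.85 f'_c b)) = 590 − √(590² − 2 × 511×10⁶/(0.85 × 33.3 × 500)) = 64.75 mm.
A_s = 0.85 f'_c a b / f_y = 0.85 × 33.3 × 64.75 × 500 / 415 = 2208.1 mm².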